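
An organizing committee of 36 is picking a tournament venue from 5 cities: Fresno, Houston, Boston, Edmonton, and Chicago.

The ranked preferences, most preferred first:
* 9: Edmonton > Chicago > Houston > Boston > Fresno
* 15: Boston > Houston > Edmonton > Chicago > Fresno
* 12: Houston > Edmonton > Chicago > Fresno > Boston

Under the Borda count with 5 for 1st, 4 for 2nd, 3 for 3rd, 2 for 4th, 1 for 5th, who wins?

Fresno: 9×1 + 15×1 + 12×2 = 48
Houston: 9×3 + 15×4 + 12×5 = 147
Boston: 9×2 + 15×5 + 12×1 = 105
Edmonton: 9×5 + 15×3 + 12×4 = 138
Chicago: 9×4 + 15×2 + 12×3 = 102

Houston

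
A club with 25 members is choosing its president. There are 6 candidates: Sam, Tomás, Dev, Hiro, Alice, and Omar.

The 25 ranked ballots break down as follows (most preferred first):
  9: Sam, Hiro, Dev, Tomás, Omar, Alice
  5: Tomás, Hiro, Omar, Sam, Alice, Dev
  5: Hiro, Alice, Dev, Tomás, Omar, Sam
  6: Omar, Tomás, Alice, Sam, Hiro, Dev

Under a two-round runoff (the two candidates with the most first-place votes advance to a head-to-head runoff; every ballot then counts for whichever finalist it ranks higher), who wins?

Round 1 first-place votes: Sam 9, Tomás 5, Dev 0, Hiro 5, Alice 0, Omar 6. Sam and Omar advance.
Runoff: Sam is ranked above Omar on 9 ballots, Omar above Sam on 16.

Omar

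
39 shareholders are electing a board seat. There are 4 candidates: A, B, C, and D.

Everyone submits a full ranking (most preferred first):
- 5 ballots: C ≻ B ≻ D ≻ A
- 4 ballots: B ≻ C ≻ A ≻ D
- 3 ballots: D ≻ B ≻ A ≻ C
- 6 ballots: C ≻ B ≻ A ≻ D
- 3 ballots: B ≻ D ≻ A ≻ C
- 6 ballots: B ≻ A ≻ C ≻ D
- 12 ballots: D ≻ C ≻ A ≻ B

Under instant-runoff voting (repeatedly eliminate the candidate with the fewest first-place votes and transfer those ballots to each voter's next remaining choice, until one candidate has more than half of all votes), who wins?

B

Round 1: A 0, B 13, C 11, D 15. A eliminated.
Round 2: B 13, C 11, D 15. C eliminated.
Round 3: B 24, D 15. B has a majority (≥20).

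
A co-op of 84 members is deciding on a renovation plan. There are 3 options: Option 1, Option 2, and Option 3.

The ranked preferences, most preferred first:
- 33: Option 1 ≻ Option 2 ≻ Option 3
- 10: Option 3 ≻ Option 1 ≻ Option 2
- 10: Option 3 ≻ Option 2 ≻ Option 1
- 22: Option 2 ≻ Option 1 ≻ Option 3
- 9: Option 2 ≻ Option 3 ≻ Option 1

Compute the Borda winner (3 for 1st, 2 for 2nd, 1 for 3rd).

Option 1: 33×3 + 10×2 + 10×1 + 22×2 + 9×1 = 182
Option 2: 33×2 + 10×1 + 10×2 + 22×3 + 9×3 = 189
Option 3: 33×1 + 10×3 + 10×3 + 22×1 + 9×2 = 133

Option 2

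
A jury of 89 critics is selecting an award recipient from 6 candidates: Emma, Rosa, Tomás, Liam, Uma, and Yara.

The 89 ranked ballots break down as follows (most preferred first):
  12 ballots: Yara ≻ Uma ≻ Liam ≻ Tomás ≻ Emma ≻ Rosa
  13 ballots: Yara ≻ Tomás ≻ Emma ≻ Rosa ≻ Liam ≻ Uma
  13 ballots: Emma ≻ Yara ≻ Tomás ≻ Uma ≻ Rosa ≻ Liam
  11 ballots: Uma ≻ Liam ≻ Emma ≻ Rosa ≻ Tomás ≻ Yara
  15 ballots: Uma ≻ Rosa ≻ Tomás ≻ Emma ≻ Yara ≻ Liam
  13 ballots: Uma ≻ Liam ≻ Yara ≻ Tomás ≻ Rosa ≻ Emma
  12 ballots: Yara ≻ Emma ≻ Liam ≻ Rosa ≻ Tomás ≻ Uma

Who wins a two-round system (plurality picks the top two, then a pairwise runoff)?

Yara

Round 1 first-place votes: Emma 13, Rosa 0, Tomás 0, Liam 0, Uma 39, Yara 37. Uma and Yara advance.
Runoff: Uma is ranked above Yara on 39 ballots, Yara above Uma on 50.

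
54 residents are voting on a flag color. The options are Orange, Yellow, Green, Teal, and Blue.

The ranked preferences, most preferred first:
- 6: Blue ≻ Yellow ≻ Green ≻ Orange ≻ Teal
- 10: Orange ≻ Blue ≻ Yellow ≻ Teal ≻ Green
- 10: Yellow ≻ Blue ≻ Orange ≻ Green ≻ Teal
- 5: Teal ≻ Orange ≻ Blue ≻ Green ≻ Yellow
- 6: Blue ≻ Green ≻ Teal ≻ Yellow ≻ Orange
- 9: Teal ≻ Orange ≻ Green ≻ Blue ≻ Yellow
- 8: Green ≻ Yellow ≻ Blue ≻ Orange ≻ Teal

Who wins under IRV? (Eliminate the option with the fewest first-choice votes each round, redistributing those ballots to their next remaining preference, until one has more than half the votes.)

Blue

Round 1: Orange 10, Yellow 10, Green 8, Teal 14, Blue 12. Green eliminated.
Round 2: Orange 10, Yellow 18, Teal 14, Blue 12. Orange eliminated.
Round 3: Yellow 18, Teal 14, Blue 22. Teal eliminated.
Round 4: Yellow 18, Blue 36. Blue has a majority (≥28).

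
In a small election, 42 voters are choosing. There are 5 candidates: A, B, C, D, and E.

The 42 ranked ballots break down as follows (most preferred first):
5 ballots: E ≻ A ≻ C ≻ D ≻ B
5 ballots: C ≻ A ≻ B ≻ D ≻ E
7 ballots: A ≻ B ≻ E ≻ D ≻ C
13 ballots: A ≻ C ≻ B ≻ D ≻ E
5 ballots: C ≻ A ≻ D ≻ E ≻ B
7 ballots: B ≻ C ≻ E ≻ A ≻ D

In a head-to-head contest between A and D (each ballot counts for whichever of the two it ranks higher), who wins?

A

A is ranked above D on 42 ballots; D above A on 0.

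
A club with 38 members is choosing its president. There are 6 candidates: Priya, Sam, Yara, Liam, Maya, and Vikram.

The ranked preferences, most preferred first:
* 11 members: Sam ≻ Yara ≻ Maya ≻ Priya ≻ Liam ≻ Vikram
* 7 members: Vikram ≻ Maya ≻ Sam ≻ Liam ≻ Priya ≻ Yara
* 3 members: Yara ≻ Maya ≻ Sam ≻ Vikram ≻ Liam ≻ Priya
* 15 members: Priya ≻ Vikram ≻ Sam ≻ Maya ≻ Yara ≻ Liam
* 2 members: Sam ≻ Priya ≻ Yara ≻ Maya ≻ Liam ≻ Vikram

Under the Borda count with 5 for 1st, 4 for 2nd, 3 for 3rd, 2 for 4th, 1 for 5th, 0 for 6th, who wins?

Sam

Priya: 11×2 + 7×1 + 3×0 + 15×5 + 2×4 = 112
Sam: 11×5 + 7×3 + 3×3 + 15×3 + 2×5 = 140
Yara: 11×4 + 7×0 + 3×5 + 15×1 + 2×3 = 80
Liam: 11×1 + 7×2 + 3×1 + 15×0 + 2×1 = 30
Maya: 11×3 + 7×4 + 3×4 + 15×2 + 2×2 = 107
Vikram: 11×0 + 7×5 + 3×2 + 15×4 + 2×0 = 101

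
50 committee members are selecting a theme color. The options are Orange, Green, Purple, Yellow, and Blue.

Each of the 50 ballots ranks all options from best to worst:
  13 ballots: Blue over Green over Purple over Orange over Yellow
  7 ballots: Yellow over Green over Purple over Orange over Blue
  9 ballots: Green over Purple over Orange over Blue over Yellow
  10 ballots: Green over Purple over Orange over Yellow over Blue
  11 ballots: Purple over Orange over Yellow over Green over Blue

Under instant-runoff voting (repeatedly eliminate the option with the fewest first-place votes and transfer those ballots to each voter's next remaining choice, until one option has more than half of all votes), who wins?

Round 1: Orange 0, Green 19, Purple 11, Yellow 7, Blue 13. Orange eliminated.
Round 2: Green 19, Purple 11, Yellow 7, Blue 13. Yellow eliminated.
Round 3: Green 26, Purple 11, Blue 13. Green has a majority (≥26).

Green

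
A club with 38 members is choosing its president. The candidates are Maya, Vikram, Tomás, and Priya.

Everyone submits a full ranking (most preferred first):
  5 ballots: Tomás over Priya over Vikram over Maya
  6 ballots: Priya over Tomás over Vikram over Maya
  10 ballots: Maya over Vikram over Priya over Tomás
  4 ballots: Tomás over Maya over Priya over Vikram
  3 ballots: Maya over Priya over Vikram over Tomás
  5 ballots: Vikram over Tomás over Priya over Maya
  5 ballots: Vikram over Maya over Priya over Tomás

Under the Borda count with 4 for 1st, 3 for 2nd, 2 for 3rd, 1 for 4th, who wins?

Vikram

Maya: 5×1 + 6×1 + 10×4 + 4×3 + 3×4 + 5×1 + 5×3 = 95
Vikram: 5×2 + 6×2 + 10×3 + 4×1 + 3×2 + 5×4 + 5×4 = 102
Tomás: 5×4 + 6×3 + 10×1 + 4×4 + 3×1 + 5×3 + 5×1 = 87
Priya: 5×3 + 6×4 + 10×2 + 4×2 + 3×3 + 5×2 + 5×2 = 96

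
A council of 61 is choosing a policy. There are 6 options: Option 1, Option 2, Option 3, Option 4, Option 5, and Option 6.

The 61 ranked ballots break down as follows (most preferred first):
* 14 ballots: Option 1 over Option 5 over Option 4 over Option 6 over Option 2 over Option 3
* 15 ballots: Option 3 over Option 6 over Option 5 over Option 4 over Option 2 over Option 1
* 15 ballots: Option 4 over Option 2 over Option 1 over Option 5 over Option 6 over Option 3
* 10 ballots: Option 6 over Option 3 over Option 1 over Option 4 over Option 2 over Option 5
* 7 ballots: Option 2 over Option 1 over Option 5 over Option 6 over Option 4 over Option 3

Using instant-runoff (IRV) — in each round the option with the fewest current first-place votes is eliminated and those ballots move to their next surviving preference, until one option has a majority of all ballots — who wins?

Round 1: Option 1 14, Option 2 7, Option 3 15, Option 4 15, Option 5 0, Option 6 10. Option 5 eliminated.
Round 2: Option 1 14, Option 2 7, Option 3 15, Option 4 15, Option 6 10. Option 2 eliminated.
Round 3: Option 1 21, Option 3 15, Option 4 15, Option 6 10. Option 6 eliminated.
Round 4: Option 1 21, Option 3 25, Option 4 15. Option 4 eliminated.
Round 5: Option 1 36, Option 3 25. Option 1 has a majority (≥31).

Option 1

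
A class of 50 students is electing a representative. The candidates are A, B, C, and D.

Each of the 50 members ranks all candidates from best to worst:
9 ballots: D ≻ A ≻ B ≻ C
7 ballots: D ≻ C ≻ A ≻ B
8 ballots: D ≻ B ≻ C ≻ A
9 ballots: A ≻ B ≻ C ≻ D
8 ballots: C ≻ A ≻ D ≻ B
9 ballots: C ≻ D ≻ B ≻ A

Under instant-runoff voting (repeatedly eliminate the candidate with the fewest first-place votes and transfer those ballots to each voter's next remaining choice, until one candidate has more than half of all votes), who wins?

Round 1: A 9, B 0, C 17, D 24. B eliminated.
Round 2: A 9, C 17, D 24. A eliminated.
Round 3: C 26, D 24. C has a majority (≥26).

C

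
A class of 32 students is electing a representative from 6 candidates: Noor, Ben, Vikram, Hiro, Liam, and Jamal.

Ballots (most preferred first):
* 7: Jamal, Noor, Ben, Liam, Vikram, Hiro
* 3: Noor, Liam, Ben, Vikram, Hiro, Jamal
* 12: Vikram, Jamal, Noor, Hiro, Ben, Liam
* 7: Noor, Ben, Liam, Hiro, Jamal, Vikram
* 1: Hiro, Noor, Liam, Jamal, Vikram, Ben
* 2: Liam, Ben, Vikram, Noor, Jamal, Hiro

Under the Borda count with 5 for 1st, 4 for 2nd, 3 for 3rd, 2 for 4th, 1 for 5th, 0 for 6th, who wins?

Noor: 7×4 + 3×5 + 12×3 + 7×5 + 1×4 + 2×2 = 122
Ben: 7×3 + 3×3 + 12×1 + 7×4 + 1×0 + 2×4 = 78
Vikram: 7×1 + 3×2 + 12×5 + 7×0 + 1×1 + 2×3 = 80
Hiro: 7×0 + 3×1 + 12×2 + 7×2 + 1×5 + 2×0 = 46
Liam: 7×2 + 3×4 + 12×0 + 7×3 + 1×3 + 2×5 = 60
Jamal: 7×5 + 3×0 + 12×4 + 7×1 + 1×2 + 2×1 = 94

Noor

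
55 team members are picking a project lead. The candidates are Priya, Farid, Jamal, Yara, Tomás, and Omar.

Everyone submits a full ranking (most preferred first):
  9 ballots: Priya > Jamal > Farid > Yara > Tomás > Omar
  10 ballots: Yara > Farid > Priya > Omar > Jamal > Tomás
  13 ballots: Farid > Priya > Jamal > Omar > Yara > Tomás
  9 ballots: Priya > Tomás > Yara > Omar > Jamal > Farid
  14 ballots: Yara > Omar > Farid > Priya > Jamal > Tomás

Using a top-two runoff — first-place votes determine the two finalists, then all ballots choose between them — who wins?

Priya

Round 1 first-place votes: Priya 18, Farid 13, Jamal 0, Yara 24, Tomás 0, Omar 0. Yara and Priya advance.
Runoff: Yara is ranked above Priya on 24 ballots, Priya above Yara on 31.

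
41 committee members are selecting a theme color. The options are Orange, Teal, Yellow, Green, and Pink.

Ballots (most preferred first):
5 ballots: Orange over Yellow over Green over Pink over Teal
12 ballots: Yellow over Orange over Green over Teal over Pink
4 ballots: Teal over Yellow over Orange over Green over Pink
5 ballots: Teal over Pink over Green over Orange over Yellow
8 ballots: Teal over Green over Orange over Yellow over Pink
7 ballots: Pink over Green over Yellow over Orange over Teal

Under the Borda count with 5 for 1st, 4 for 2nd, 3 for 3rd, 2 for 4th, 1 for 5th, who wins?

Orange: 5×5 + 12×4 + 4×3 + 5×2 + 8×3 + 7×2 = 133
Teal: 5×1 + 12×2 + 4×5 + 5×5 + 8×5 + 7×1 = 121
Yellow: 5×4 + 12×5 + 4×4 + 5×1 + 8×2 + 7×3 = 138
Green: 5×3 + 12×3 + 4×2 + 5×3 + 8×4 + 7×4 = 134
Pink: 5×2 + 12×1 + 4×1 + 5×4 + 8×1 + 7×5 = 89

Yellow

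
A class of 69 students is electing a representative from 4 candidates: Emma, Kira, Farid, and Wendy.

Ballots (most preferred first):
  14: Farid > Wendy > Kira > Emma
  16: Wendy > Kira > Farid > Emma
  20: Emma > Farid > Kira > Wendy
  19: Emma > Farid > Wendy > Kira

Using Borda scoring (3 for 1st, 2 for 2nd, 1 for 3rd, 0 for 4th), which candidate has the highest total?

Farid

Emma: 14×0 + 16×0 + 20×3 + 19×3 = 117
Kira: 14×1 + 16×2 + 20×1 + 19×0 = 66
Farid: 14×3 + 16×1 + 20×2 + 19×2 = 136
Wendy: 14×2 + 16×3 + 20×0 + 19×1 = 95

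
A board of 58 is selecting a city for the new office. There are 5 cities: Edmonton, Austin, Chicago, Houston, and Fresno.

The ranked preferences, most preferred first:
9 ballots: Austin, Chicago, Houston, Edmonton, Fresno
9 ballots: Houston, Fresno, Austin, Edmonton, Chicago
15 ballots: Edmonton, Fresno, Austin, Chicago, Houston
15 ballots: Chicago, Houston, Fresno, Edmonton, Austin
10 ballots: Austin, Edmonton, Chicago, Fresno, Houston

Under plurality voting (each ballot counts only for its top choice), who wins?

Austin

First-place votes: Edmonton 15, Austin 19, Chicago 15, Houston 9, Fresno 0.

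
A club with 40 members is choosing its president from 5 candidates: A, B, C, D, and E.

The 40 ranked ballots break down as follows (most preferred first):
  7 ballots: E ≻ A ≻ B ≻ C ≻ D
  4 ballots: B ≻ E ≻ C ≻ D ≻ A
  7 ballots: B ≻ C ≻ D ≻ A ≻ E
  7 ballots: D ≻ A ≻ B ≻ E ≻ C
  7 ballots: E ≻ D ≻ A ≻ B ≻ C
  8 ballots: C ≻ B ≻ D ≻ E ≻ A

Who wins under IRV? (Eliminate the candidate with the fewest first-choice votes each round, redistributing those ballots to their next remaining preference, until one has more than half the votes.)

B

Round 1: A 0, B 11, C 8, D 7, E 14. A eliminated.
Round 2: B 11, C 8, D 7, E 14. D eliminated.
Round 3: B 18, C 8, E 14. C eliminated.
Round 4: B 26, E 14. B has a majority (≥21).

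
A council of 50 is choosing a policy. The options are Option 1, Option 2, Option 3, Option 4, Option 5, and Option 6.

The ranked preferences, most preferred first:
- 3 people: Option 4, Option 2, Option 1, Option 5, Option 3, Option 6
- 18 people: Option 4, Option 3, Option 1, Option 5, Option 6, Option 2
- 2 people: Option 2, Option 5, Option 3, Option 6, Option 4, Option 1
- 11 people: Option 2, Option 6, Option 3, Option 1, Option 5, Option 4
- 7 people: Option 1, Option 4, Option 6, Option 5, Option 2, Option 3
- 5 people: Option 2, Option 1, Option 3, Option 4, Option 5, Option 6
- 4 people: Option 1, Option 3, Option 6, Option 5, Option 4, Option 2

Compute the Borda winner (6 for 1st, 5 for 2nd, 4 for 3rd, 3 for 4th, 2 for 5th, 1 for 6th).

Option 1

Option 1: 3×4 + 18×4 + 2×1 + 11×3 + 7×6 + 5×5 + 4×6 = 210
Option 2: 3×5 + 18×1 + 2×6 + 11×6 + 7×2 + 5×6 + 4×1 = 159
Option 3: 3×2 + 18×5 + 2×4 + 11×4 + 7×1 + 5×4 + 4×5 = 195
Option 4: 3×6 + 18×6 + 2×2 + 11×1 + 7×5 + 5×3 + 4×2 = 199
Option 5: 3×3 + 18×3 + 2×5 + 11×2 + 7×3 + 5×2 + 4×3 = 138
Option 6: 3×1 + 18×2 + 2×3 + 11×5 + 7×4 + 5×1 + 4×4 = 149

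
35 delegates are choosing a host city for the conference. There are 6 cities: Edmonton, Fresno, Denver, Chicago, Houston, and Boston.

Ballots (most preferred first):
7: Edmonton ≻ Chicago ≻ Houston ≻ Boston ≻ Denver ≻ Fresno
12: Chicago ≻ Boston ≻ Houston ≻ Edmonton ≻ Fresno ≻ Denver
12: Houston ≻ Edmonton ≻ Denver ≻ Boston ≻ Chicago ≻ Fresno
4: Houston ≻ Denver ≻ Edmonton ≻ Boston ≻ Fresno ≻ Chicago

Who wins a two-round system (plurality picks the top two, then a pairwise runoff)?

Round 1 first-place votes: Edmonton 7, Fresno 0, Denver 0, Chicago 12, Houston 16, Boston 0. Houston and Chicago advance.
Runoff: Houston is ranked above Chicago on 16 ballots, Chicago above Houston on 19.

Chicago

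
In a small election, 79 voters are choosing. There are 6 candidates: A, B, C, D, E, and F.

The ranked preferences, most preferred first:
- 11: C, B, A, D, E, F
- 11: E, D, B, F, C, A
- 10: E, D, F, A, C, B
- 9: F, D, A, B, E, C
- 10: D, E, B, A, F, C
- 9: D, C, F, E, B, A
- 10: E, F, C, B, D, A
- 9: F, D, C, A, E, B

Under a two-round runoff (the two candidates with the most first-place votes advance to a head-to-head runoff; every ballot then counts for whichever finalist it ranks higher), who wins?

D

Round 1 first-place votes: A 0, B 0, C 11, D 19, E 31, F 18. E and D advance.
Runoff: E is ranked above D on 31 ballots, D above E on 48.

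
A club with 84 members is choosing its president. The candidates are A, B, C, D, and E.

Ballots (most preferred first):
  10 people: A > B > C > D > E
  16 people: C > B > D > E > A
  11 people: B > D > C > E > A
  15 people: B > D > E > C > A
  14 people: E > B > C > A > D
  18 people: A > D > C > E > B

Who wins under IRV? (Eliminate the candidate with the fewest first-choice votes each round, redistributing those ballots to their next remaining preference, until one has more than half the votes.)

Round 1: A 28, B 26, C 16, D 0, E 14. D eliminated.
Round 2: A 28, B 26, C 16, E 14. E eliminated.
Round 3: A 28, B 40, C 16. C eliminated.
Round 4: A 28, B 56. B has a majority (≥43).

B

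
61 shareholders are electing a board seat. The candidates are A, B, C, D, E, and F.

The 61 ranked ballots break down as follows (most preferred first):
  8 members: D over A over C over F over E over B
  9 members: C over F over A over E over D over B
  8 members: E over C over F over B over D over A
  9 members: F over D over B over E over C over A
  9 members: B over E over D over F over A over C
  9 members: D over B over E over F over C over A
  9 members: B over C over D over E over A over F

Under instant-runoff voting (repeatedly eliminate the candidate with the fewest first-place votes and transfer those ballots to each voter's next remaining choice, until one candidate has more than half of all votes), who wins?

D

Round 1: A 0, B 18, C 9, D 17, E 8, F 9. A eliminated.
Round 2: B 18, C 9, D 17, E 8, F 9. E eliminated.
Round 3: B 18, C 17, D 17, F 9. F eliminated.
Round 4: B 18, C 17, D 26. C eliminated.
Round 5: B 26, D 35. D has a majority (≥31).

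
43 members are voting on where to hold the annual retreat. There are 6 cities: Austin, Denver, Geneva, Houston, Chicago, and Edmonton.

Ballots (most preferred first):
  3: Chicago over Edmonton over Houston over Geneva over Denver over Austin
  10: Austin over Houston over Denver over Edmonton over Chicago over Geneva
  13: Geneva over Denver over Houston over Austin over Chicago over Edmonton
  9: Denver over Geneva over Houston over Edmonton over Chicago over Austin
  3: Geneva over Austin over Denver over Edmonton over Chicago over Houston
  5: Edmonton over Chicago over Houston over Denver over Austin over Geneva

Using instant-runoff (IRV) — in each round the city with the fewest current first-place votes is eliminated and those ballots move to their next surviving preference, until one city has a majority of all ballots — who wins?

Round 1: Austin 10, Denver 9, Geneva 16, Houston 0, Chicago 3, Edmonton 5. Houston eliminated.
Round 2: Austin 10, Denver 9, Geneva 16, Chicago 3, Edmonton 5. Chicago eliminated.
Round 3: Austin 10, Denver 9, Geneva 16, Edmonton 8. Edmonton eliminated.
Round 4: Austin 10, Denver 14, Geneva 19. Austin eliminated.
Round 5: Denver 24, Geneva 19. Denver has a majority (≥22).

Denver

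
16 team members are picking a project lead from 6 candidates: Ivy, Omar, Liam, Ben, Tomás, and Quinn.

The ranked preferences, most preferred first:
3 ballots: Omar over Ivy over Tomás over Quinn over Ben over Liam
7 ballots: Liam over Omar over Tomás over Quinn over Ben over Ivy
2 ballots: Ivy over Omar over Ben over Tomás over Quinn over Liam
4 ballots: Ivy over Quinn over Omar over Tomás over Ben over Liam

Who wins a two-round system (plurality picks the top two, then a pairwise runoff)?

Ivy

Round 1 first-place votes: Ivy 6, Omar 3, Liam 7, Ben 0, Tomás 0, Quinn 0. Liam and Ivy advance.
Runoff: Liam is ranked above Ivy on 7 ballots, Ivy above Liam on 9.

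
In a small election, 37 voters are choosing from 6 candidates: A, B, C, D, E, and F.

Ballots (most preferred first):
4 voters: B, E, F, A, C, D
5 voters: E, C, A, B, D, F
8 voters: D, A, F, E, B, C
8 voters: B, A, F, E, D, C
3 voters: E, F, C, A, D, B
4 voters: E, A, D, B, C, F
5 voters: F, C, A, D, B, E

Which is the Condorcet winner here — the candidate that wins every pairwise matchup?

A vs B: 25–12
A vs C: 24–13
A vs D: 29–8
A vs E: 21–16
A vs F: 25–12
A beats every other candidate.

A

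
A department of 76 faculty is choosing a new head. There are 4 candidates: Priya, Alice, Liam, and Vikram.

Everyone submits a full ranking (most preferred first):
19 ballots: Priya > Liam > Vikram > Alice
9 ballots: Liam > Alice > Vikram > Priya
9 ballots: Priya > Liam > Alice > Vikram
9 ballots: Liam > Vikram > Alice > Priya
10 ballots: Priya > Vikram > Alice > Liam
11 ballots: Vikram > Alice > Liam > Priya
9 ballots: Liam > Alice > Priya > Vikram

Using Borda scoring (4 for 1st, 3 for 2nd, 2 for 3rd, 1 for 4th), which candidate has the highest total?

Priya: 19×4 + 9×1 + 9×4 + 9×1 + 10×4 + 11×1 + 9×2 = 199
Alice: 19×1 + 9×3 + 9×2 + 9×2 + 10×2 + 11×3 + 9×3 = 162
Liam: 19×3 + 9×4 + 9×3 + 9×4 + 10×1 + 11×2 + 9×4 = 224
Vikram: 19×2 + 9×2 + 9×1 + 9×3 + 10×3 + 11×4 + 9×1 = 175

Liam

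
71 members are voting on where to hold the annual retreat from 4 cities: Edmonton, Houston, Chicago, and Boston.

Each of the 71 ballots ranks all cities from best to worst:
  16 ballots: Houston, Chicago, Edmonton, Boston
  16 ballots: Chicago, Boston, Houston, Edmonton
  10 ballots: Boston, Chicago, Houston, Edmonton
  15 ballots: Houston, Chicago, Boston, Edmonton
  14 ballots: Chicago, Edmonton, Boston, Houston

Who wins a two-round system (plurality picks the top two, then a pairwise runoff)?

Round 1 first-place votes: Edmonton 0, Houston 31, Chicago 30, Boston 10. Houston and Chicago advance.
Runoff: Houston is ranked above Chicago on 31 ballots, Chicago above Houston on 40.

Chicago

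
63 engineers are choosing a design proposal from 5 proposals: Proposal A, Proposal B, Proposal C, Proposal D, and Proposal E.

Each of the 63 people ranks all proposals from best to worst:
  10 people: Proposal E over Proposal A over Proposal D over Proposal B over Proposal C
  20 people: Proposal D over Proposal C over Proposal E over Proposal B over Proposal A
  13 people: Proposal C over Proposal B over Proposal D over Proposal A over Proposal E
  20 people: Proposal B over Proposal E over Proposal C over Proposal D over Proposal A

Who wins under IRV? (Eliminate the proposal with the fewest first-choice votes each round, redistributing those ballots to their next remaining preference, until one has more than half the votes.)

Round 1: Proposal A 0, Proposal B 20, Proposal C 13, Proposal D 20, Proposal E 10. Proposal A eliminated.
Round 2: Proposal B 20, Proposal C 13, Proposal D 20, Proposal E 10. Proposal E eliminated.
Round 3: Proposal B 20, Proposal C 13, Proposal D 30. Proposal C eliminated.
Round 4: Proposal B 33, Proposal D 30. Proposal B has a majority (≥32).

Proposal B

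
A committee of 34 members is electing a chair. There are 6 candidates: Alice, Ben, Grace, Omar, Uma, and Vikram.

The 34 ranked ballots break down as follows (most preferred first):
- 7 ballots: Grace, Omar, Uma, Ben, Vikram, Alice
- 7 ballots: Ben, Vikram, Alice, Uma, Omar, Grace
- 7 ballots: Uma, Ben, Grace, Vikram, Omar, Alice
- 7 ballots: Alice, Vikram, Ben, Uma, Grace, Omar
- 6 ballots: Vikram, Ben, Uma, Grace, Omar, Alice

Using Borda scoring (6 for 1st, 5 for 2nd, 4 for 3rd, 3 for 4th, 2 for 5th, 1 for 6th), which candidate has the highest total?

Ben

Alice: 7×1 + 7×4 + 7×1 + 7×6 + 6×1 = 90
Ben: 7×3 + 7×6 + 7×5 + 7×4 + 6×5 = 156
Grace: 7×6 + 7×1 + 7×4 + 7×2 + 6×3 = 109
Omar: 7×5 + 7×2 + 7×2 + 7×1 + 6×2 = 82
Uma: 7×4 + 7×3 + 7×6 + 7×3 + 6×4 = 136
Vikram: 7×2 + 7×5 + 7×3 + 7×5 + 6×6 = 141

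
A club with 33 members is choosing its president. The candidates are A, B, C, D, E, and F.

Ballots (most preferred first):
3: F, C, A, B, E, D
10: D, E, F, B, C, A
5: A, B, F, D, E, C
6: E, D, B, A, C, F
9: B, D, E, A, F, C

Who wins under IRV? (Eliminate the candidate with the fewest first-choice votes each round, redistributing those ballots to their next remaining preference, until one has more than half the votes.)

B

Round 1: A 5, B 9, C 0, D 10, E 6, F 3. C eliminated.
Round 2: A 5, B 9, D 10, E 6, F 3. F eliminated.
Round 3: A 8, B 9, D 10, E 6. E eliminated.
Round 4: A 8, B 9, D 16. A eliminated.
Round 5: B 17, D 16. B has a majority (≥17).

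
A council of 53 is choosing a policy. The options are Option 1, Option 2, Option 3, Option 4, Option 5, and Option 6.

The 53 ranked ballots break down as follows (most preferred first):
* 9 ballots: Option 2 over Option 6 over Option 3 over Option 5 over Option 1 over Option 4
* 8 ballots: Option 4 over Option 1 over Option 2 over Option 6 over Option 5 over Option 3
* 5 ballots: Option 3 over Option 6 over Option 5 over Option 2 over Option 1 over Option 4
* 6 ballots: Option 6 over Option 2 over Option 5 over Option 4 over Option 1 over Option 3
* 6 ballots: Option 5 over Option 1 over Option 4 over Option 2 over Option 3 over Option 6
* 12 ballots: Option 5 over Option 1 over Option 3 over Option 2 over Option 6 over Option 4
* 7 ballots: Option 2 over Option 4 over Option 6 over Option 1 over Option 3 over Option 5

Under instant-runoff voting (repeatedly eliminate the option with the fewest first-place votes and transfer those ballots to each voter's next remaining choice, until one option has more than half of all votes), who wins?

Option 2

Round 1: Option 1 0, Option 2 16, Option 3 5, Option 4 8, Option 5 18, Option 6 6. Option 1 eliminated.
Round 2: Option 2 16, Option 3 5, Option 4 8, Option 5 18, Option 6 6. Option 3 eliminated.
Round 3: Option 2 16, Option 4 8, Option 5 18, Option 6 11. Option 4 eliminated.
Round 4: Option 2 24, Option 5 18, Option 6 11. Option 6 eliminated.
Round 5: Option 2 30, Option 5 23. Option 2 has a majority (≥27).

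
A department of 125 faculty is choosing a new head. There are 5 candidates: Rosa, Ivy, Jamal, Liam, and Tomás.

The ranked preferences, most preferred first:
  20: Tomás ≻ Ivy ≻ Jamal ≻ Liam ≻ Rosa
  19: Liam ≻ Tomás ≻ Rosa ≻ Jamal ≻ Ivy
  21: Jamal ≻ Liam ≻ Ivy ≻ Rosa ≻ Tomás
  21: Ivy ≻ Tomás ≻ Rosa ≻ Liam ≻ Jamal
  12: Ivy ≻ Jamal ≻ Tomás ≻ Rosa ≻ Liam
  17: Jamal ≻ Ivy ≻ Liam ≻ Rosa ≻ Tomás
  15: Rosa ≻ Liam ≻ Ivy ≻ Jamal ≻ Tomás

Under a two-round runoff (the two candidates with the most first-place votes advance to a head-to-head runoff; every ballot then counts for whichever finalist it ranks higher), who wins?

Ivy

Round 1 first-place votes: Rosa 15, Ivy 33, Jamal 38, Liam 19, Tomás 20. Jamal and Ivy advance.
Runoff: Jamal is ranked above Ivy on 57 ballots, Ivy above Jamal on 68.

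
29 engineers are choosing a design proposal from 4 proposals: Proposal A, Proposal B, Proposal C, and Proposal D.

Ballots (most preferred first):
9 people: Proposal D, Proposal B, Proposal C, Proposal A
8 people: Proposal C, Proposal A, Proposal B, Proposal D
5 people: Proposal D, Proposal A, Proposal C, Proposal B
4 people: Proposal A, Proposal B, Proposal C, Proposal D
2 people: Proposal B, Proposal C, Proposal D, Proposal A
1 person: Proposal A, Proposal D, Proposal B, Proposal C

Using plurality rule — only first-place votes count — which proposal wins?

Proposal D

First-place votes: Proposal A 5, Proposal B 2, Proposal C 8, Proposal D 14.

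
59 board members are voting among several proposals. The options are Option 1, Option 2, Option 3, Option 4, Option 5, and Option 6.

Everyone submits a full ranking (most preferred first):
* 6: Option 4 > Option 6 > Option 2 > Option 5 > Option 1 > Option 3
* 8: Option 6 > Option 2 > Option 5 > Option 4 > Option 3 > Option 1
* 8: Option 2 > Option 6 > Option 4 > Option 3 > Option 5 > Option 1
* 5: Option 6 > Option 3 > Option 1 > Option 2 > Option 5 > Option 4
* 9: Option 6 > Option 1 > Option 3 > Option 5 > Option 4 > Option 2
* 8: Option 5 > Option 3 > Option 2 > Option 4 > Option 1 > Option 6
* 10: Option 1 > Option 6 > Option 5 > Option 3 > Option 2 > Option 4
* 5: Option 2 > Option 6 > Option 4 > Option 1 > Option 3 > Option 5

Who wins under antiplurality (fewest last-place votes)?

Option 5

Last-place votes: Option 1 16, Option 2 9, Option 3 6, Option 4 15, Option 5 5, Option 6 8.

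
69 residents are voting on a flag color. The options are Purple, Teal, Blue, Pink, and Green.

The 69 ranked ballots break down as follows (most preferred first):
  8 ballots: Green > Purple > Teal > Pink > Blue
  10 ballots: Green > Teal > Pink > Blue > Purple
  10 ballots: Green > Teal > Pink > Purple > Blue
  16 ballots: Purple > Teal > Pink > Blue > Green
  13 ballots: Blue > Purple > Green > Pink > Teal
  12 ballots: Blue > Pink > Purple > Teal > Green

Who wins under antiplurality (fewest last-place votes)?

Pink

Last-place votes: Purple 10, Teal 13, Blue 18, Pink 0, Green 28.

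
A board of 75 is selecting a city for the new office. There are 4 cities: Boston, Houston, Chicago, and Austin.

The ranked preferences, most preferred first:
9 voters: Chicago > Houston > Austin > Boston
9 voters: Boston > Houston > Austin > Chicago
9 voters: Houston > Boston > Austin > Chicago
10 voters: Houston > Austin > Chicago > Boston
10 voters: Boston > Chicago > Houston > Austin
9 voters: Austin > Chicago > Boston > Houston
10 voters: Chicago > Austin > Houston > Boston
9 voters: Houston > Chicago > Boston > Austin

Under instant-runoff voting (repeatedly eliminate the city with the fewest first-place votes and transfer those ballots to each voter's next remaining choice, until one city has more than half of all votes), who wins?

Round 1: Boston 19, Houston 28, Chicago 19, Austin 9. Austin eliminated.
Round 2: Boston 19, Houston 28, Chicago 28. Boston eliminated.
Round 3: Houston 37, Chicago 38. Chicago has a majority (≥38).

Chicago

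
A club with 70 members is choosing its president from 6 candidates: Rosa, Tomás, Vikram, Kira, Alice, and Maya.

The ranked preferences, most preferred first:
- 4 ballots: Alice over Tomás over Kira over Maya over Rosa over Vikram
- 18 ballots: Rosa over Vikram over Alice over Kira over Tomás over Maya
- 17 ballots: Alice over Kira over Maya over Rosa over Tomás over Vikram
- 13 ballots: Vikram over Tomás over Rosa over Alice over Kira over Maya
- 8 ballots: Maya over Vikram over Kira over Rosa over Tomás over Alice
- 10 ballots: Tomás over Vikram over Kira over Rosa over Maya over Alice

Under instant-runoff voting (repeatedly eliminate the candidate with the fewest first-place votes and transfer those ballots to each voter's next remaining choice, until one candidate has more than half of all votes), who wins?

Round 1: Rosa 18, Tomás 10, Vikram 13, Kira 0, Alice 21, Maya 8. Kira eliminated.
Round 2: Rosa 18, Tomás 10, Vikram 13, Alice 21, Maya 8. Maya eliminated.
Round 3: Rosa 18, Tomás 10, Vikram 21, Alice 21. Tomás eliminated.
Round 4: Rosa 18, Vikram 31, Alice 21. Rosa eliminated.
Round 5: Vikram 49, Alice 21. Vikram has a majority (≥36).

Vikram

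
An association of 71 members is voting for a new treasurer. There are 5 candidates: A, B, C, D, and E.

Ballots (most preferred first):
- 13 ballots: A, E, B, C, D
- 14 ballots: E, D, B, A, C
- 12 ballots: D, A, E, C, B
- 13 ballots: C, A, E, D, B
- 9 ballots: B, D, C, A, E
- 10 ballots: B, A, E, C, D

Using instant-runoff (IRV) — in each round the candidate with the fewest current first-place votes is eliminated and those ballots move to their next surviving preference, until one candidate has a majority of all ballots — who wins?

A

Round 1: A 13, B 19, C 13, D 12, E 14. D eliminated.
Round 2: A 25, B 19, C 13, E 14. C eliminated.
Round 3: A 38, B 19, E 14. A has a majority (≥36).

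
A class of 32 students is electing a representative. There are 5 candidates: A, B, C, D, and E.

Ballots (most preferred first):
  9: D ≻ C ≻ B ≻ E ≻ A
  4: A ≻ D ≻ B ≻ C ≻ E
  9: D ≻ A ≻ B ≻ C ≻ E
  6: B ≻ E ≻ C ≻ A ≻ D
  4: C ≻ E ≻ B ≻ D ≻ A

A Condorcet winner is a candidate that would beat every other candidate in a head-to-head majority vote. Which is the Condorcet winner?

D

D vs A: 22–10
D vs B: 22–10
D vs C: 22–10
D vs E: 22–10
D beats every other candidate.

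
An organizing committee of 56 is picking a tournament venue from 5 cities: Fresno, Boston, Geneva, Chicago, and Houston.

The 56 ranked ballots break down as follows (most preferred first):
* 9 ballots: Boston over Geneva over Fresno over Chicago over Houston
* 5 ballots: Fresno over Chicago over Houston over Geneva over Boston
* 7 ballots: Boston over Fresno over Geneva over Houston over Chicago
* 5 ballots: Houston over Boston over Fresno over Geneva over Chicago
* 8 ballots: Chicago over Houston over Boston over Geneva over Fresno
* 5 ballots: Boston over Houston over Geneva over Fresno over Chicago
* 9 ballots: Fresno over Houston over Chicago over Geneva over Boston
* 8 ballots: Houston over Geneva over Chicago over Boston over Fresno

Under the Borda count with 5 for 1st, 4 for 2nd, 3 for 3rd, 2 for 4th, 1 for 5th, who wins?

Houston

Fresno: 9×3 + 5×5 + 7×4 + 5×3 + 8×1 + 5×2 + 9×5 + 8×1 = 166
Boston: 9×5 + 5×1 + 7×5 + 5×4 + 8×3 + 5×5 + 9×1 + 8×2 = 179
Geneva: 9×4 + 5×2 + 7×3 + 5×2 + 8×2 + 5×3 + 9×2 + 8×4 = 158
Chicago: 9×2 + 5×4 + 7×1 + 5×1 + 8×5 + 5×1 + 9×3 + 8×3 = 146
Houston: 9×1 + 5×3 + 7×2 + 5×5 + 8×4 + 5×4 + 9×4 + 8×5 = 191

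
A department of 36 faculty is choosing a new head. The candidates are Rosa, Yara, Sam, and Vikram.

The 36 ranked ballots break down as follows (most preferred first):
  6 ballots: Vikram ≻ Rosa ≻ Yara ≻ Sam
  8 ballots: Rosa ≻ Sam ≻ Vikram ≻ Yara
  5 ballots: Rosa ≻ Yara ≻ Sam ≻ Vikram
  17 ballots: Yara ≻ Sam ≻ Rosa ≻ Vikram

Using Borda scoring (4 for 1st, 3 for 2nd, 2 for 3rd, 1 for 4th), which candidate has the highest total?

Rosa: 6×3 + 8×4 + 5×4 + 17×2 = 104
Yara: 6×2 + 8×1 + 5×3 + 17×4 = 103
Sam: 6×1 + 8×3 + 5×2 + 17×3 = 91
Vikram: 6×4 + 8×2 + 5×1 + 17×1 = 62

Rosa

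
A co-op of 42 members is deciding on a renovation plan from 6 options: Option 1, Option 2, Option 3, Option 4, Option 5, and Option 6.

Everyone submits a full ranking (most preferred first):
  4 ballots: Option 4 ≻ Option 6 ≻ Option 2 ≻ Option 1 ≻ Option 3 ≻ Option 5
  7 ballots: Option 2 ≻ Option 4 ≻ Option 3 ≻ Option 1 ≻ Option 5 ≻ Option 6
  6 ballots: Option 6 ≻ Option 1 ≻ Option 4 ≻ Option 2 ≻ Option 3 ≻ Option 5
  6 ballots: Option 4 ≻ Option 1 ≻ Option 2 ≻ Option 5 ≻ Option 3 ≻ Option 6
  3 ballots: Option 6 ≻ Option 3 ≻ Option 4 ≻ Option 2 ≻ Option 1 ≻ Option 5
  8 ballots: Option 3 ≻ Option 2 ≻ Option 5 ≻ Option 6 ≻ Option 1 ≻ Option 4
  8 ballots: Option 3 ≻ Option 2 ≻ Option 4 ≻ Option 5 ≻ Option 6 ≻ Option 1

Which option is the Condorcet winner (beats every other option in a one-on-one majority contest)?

Option 2

Option 2 vs Option 1: 30–12
Option 2 vs Option 3: 23–19
Option 2 vs Option 4: 23–19
Option 2 vs Option 5: 42–0
Option 2 vs Option 6: 29–13
Option 2 beats every other option.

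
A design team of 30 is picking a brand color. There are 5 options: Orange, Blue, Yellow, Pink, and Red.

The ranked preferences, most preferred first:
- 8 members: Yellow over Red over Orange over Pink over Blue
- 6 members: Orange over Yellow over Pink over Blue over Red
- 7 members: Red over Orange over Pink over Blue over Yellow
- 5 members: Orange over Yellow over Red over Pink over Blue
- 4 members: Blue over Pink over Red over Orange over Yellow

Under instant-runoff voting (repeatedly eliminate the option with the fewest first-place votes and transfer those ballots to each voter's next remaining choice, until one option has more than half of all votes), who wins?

Red

Round 1: Orange 11, Blue 4, Yellow 8, Pink 0, Red 7. Pink eliminated.
Round 2: Orange 11, Blue 4, Yellow 8, Red 7. Blue eliminated.
Round 3: Orange 11, Yellow 8, Red 11. Yellow eliminated.
Round 4: Orange 11, Red 19. Red has a majority (≥16).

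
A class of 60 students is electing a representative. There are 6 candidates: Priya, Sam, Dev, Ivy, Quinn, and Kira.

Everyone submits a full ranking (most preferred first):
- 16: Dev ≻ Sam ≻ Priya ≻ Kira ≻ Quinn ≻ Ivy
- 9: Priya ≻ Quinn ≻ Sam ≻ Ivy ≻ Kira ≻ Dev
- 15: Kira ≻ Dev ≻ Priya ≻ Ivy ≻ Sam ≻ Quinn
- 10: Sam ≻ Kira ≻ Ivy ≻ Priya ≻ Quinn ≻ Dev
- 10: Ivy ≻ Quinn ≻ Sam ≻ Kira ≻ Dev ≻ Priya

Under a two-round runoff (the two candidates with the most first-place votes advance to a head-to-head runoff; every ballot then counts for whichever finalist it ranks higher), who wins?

Kira

Round 1 first-place votes: Priya 9, Sam 10, Dev 16, Ivy 10, Quinn 0, Kira 15. Dev and Kira advance.
Runoff: Dev is ranked above Kira on 16 ballots, Kira above Dev on 44.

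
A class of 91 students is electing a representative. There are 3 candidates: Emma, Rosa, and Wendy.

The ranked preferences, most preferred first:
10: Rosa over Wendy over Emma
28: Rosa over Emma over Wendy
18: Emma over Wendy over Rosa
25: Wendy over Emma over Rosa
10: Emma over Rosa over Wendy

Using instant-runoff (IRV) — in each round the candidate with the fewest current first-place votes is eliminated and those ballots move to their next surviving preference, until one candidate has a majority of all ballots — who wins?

Emma

Round 1: Emma 28, Rosa 38, Wendy 25. Wendy eliminated.
Round 2: Emma 53, Rosa 38. Emma has a majority (≥46).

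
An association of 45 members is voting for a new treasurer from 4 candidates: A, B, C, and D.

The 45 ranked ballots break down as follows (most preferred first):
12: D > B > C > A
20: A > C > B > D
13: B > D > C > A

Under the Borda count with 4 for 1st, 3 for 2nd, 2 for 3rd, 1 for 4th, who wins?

A: 12×1 + 20×4 + 13×1 = 105
B: 12×3 + 20×2 + 13×4 = 128
C: 12×2 + 20×3 + 13×2 = 110
D: 12×4 + 20×1 + 13×3 = 107

B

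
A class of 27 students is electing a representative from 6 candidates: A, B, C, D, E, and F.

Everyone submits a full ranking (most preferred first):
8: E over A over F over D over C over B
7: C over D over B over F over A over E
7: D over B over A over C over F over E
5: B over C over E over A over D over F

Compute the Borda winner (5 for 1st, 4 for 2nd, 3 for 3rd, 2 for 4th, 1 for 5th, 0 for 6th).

D

A: 8×4 + 7×1 + 7×3 + 5×2 = 70
B: 8×0 + 7×3 + 7×4 + 5×5 = 74
C: 8×1 + 7×5 + 7×2 + 5×4 = 77
D: 8×2 + 7×4 + 7×5 + 5×1 = 84
E: 8×5 + 7×0 + 7×0 + 5×3 = 55
F: 8×3 + 7×2 + 7×1 + 5×0 = 45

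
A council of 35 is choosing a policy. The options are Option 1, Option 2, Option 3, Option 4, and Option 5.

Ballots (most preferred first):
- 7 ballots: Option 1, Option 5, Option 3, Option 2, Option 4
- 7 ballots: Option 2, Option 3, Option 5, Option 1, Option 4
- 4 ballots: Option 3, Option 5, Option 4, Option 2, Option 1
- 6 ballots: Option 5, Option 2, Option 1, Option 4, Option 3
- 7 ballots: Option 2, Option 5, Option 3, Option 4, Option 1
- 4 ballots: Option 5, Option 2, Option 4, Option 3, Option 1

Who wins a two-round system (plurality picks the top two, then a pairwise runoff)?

Round 1 first-place votes: Option 1 7, Option 2 14, Option 3 4, Option 4 0, Option 5 10. Option 2 and Option 5 advance.
Runoff: Option 2 is ranked above Option 5 on 14 ballots, Option 5 above Option 2 on 21.

Option 5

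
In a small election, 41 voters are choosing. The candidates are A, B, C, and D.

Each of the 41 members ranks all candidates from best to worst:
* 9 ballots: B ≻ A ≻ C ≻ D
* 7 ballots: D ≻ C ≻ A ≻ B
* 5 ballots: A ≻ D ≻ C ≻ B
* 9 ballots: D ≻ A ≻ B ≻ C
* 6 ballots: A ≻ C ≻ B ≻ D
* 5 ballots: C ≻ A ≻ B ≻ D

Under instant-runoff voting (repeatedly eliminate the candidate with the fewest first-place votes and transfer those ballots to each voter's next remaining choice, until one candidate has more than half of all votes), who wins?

A

Round 1: A 11, B 9, C 5, D 16. C eliminated.
Round 2: A 16, B 9, D 16. B eliminated.
Round 3: A 25, D 16. A has a majority (≥21).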